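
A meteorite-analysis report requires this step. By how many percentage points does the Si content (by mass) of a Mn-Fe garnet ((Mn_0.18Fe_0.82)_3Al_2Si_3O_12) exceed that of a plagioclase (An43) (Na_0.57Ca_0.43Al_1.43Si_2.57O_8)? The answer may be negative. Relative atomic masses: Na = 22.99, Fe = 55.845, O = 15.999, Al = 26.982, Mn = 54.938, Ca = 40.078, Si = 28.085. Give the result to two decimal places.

-9.88 percentage points

First mineral: 84.255 g Si in 497.252 g formula = 16.94 wt% Si.
Second mineral: 72.178 g Si in 269.093 g formula = 26.82 wt% Si.
16.94% − 26.82% gives a difference of -9.88 percentage points.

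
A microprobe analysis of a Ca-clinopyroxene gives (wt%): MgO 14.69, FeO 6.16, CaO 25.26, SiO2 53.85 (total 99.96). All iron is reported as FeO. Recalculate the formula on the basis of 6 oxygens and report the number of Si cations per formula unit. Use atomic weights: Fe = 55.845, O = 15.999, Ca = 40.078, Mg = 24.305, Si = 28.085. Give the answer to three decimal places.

1.997 Si apfu

MgO (M=40.304): mol = 0.36448; Mg = 0.36448, O = 0.36448.
FeO (M=71.844): mol = 0.08574; Fe = 0.08574, O = 0.08574.
CaO (M=56.077): mol = 0.45045; Ca = 0.45045, O = 0.45045.
SiO2 (M=60.083): mol = 0.89626; Si = 0.89626, O = 1.79252.
ΣO = 2.69319; factor = 6/ΣO = 2.22784.
Si apfu = 0.89626 × 2.22784 = 1.997.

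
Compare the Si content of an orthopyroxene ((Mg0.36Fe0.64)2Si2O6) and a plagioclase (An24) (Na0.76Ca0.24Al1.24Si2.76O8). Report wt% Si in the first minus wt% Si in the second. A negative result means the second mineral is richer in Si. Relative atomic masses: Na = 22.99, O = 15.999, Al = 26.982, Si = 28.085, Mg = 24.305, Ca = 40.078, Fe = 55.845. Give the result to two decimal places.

-5.84 percentage points

M((Mg0.36Fe0.64)2Si2O6) = 241.145 g/mol, so wt% Si = 56.170/241.145 × 100 = 23.29%.
M(Na0.76Ca0.24Al1.24Si2.76O8) = 266.055 g/mol, so wt% Si = 77.515/266.055 × 100 = 29.13%.
23.29 − 29.13 = -5.84 pp.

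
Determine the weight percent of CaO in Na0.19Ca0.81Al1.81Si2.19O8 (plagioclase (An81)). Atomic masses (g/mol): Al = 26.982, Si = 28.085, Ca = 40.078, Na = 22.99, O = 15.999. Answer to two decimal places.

16.51 wt%

M(Na0.19Ca0.81Al1.81Si2.19O8) = 275.167 g/mol; M(CaO) = 56.077 g/mol.
Moles CaO per formula unit = 0.81 Ca ÷ 1 = 0.8100.
CaO fraction = (0.8100 × 56.077) / 275.167 = 45.422/275.167 = 0.1651.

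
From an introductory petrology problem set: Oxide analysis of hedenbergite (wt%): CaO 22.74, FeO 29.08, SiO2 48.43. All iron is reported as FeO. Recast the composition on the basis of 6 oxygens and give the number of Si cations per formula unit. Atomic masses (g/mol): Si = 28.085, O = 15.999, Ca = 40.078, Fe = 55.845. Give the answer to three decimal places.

CaO (M=56.077): mol = 0.40551; Ca = 0.40551, O = 0.40551.
FeO (M=71.844): mol = 0.40477; Fe = 0.40477, O = 0.40477.
SiO2 (M=60.083): mol = 0.80605; Si = 0.80605, O = 1.61210.
ΣO = 2.42238; factor = 6/ΣO = 2.47690.
Si apfu = 0.80605 × 2.47690 = 1.997.

1.997 Si apfu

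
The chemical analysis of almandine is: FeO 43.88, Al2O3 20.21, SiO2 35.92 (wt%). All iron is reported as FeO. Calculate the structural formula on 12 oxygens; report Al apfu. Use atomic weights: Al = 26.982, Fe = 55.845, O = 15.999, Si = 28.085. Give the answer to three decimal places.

43.88 wt% FeO ÷ 71.844 g/mol = 0.61077 mol, giving 0.61077 Fe and 0.61077 O.
20.21 wt% Al2O3 ÷ 101.961 g/mol = 0.19821 mol, giving 0.39642 Al and 0.59463 O.
35.92 wt% SiO2 ÷ 60.083 g/mol = 0.59784 mol, giving 0.59784 Si and 1.19568 O.
Oxygen sums to 2.40108; scaling by 12/2.40108 = 4.99775 puts the formula on 12 O.
Al: 0.39642 × 4.99775 = 1.981 atoms per formula unit.

1.981 Al apfu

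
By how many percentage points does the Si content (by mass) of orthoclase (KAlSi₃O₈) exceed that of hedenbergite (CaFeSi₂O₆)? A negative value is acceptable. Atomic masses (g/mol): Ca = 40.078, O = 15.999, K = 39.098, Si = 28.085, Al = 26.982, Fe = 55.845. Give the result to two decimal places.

7.63 percentage points

Si in KAlSi₃O₈: molar mass 278.327 g/mol; 3×28.085 = 84.255 g → 30.27 wt%.
Si in CaFeSi₂O₆: molar mass 248.087 g/mol; 2×28.085 = 56.170 g → 22.64 wt%.
Difference = 30.27 − 22.64 = 7.63 percentage points.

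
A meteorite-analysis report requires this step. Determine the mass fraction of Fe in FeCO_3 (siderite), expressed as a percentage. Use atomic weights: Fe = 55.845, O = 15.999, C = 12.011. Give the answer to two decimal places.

48.20 mass %

Molar mass of FeCO_3: 1*55.845 + 1*12.011 + 3*15.999 = 115.853 g/mol.
Mass of Fe per formula unit: 1 × 55.845 = 55.845 g.
Weight fraction Fe = 55.845 / 115.853 = 0.4820.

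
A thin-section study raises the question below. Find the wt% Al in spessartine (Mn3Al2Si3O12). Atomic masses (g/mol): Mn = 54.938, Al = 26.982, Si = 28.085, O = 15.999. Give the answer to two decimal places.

Formula mass = 3*54.938 + 2*26.982 + 3*28.085 + 12*15.999 = 495.021 g/mol, of which 53.964 g is Al.
So Al makes up 53.964/495.021 = 0.1090 of the mass, i.e. 10.90%.

10.90 mass %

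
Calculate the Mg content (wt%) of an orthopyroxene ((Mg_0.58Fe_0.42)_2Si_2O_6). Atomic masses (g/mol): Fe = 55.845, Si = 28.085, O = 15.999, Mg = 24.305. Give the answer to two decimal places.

12.41 wt%

Formula mass = 1.16×24.305 + 0.84×55.845 + 2×28.085 + 6×15.999 = 227.268 g/mol, of which 28.194 g is Mg.
So Mg makes up 28.194/227.268 = 0.1241 of the mass, i.e. 12.41%.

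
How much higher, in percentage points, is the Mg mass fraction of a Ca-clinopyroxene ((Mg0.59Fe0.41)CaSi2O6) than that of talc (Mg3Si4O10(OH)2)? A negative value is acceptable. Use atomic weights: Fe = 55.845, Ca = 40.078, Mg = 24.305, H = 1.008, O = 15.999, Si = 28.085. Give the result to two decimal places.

-12.98 percentage points

M((Mg0.59Fe0.41)CaSi2O6) = 229.478 g/mol, so wt% Mg = 14.340/229.478 × 100 = 6.25%.
M(Mg3Si4O10(OH)2) = 379.259 g/mol, so wt% Mg = 72.915/379.259 × 100 = 19.23%.
6.25 − 19.23 = -12.98 pp.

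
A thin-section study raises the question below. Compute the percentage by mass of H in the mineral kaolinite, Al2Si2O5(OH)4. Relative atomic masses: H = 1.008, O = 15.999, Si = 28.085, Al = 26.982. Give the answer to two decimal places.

M(Al2Si2O5(OH)4) = 258.157 g/mol.
H contributes 4 × 1.008 = 4.032 g per mole.
4.032/258.157 = 0.0156 → 1.56%.

1.56 wt%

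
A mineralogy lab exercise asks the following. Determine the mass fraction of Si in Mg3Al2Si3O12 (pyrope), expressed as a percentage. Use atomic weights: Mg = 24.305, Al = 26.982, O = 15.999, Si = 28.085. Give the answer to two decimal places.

20.90 wt%

Molar mass of Mg3Al2Si3O12: 3*24.305 + 2*26.982 + 3*28.085 + 12*15.999 = 403.122 g/mol.
Mass of Si per formula unit: 3 × 28.085 = 84.255 g.
Weight fraction Si = 84.255 / 403.122 = 0.2090.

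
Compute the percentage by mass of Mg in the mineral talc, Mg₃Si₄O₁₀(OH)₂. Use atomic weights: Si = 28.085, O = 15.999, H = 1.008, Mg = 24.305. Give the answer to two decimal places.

19.23 wt%

Formula mass = 3·24.305 + 4·28.085 + 12·15.999 + 2·1.008 = 379.259 g/mol, of which 72.915 g is Mg.
So Mg makes up 72.915/379.259 = 0.1923 of the mass, i.e. 19.23%.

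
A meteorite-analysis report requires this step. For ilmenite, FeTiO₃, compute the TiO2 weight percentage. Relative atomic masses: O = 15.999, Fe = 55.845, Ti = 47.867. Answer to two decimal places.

52.64 wt%

Molar mass of FeTiO₃ = 1×55.845 + 1×47.867 + 3×15.999 = 151.709 g/mol.
Each formula unit contains 1 Ti, equivalent to 1/1 = 1.0000 mol TiO2.
M(TiO2) = 1×47.867 + 2×15.999 = 79.865 g/mol.
Mass of TiO2 per formula unit = 1.0000 × 79.865 = 79.865 g.
TiO2 wt% = 79.865 / 151.709 × 100 = 52.64%.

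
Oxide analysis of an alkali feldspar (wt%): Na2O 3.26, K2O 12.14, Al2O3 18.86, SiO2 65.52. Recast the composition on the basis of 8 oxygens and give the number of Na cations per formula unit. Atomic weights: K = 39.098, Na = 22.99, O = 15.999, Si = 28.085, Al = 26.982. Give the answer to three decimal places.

3.26 wt% Na2O ÷ 61.979 g/mol = 0.05260 mol, giving 0.10520 Na and 0.05260 O.
12.14 wt% K2O ÷ 94.195 g/mol = 0.12888 mol, giving 0.25776 K and 0.12888 O.
18.86 wt% Al2O3 ÷ 101.961 g/mol = 0.18497 mol, giving 0.36994 Al and 0.55491 O.
65.52 wt% SiO2 ÷ 60.083 g/mol = 1.09049 mol, giving 1.09049 Si and 2.18098 O.
Oxygen sums to 2.91737; scaling by 8/2.91737 = 2.74220 puts the formula on 8 O.
Na: 0.10520 × 2.74220 = 0.288 atoms per formula unit.

0.288 Na apfu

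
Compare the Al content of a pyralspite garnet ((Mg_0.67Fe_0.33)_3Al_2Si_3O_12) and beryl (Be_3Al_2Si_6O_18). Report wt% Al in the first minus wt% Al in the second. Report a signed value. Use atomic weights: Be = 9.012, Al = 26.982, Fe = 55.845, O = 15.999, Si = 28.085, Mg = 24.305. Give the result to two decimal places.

Al in (Mg_0.67Fe_0.33)_3Al_2Si_3O_12: molar mass 434.347 g/mol; 2×26.982 = 53.964 g → 12.42 wt%.
Al in Be_3Al_2Si_6O_18: molar mass 537.492 g/mol; 2×26.982 = 53.964 g → 10.04 wt%.
Difference = 12.42 − 10.04 = 2.38 percentage points.

2.38 percentage points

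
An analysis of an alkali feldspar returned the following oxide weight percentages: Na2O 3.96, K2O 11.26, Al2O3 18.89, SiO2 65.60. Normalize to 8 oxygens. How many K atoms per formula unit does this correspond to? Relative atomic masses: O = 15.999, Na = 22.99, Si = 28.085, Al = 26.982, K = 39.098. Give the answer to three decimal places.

0.654 K apfu

3.96 wt% Na2O ÷ 61.979 g/mol = 0.06389 mol, giving 0.12778 Na and 0.06389 O.
11.26 wt% K2O ÷ 94.195 g/mol = 0.11954 mol, giving 0.23908 K and 0.11954 O.
18.89 wt% Al2O3 ÷ 101.961 g/mol = 0.18527 mol, giving 0.37054 Al and 0.55581 O.
65.60 wt% SiO2 ÷ 60.083 g/mol = 1.09182 mol, giving 1.09182 Si and 2.18364 O.
Oxygen sums to 2.92288; scaling by 8/2.92288 = 2.73703 puts the formula on 8 O.
K: 0.23908 × 2.73703 = 0.654 atoms per formula unit.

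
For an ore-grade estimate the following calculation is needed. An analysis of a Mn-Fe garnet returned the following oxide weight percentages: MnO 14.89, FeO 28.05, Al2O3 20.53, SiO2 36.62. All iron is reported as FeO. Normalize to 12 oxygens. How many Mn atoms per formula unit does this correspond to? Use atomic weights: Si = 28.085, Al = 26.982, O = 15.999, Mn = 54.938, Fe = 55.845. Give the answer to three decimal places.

MnO (M=70.937): mol = 0.20990; Mn = 0.20990, O = 0.20990.
FeO (M=71.844): mol = 0.39043; Fe = 0.39043, O = 0.39043.
Al2O3 (M=101.961): mol = 0.20135; Al = 0.40270, O = 0.60405.
SiO2 (M=60.083): mol = 0.60949; Si = 0.60949, O = 1.21898.
ΣO = 2.42336; factor = 12/ΣO = 4.95180.
Mn apfu = 0.20990 × 4.95180 = 1.039.

1.039 Mn apfu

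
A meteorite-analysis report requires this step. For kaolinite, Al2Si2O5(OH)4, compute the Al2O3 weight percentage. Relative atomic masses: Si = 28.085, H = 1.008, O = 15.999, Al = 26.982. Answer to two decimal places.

39.50 wt%

Formula mass = 258.157 g/mol.
2 Al → 1.0000 mol Al2O3 per formula unit; M(Al2O3) = 101.961, so Al2O3 mass = 101.961 g.
101.961/258.157 × 100 = 39.50 wt%.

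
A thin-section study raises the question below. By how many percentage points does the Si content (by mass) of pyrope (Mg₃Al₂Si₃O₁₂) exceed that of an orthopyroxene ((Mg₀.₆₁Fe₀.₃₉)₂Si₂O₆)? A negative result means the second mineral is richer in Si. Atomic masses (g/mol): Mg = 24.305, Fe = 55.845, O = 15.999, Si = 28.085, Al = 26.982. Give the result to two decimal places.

Si in Mg₃Al₂Si₃O₁₂: molar mass 403.122 g/mol; 3×28.085 = 84.255 g → 20.90 wt%.
Si in (Mg₀.₆₁Fe₀.₃₉)₂Si₂O₆: molar mass 225.375 g/mol; 2×28.085 = 56.170 g → 24.92 wt%.
Difference = 20.90 − 24.92 = -4.02 percentage points.

-4.02 percentage points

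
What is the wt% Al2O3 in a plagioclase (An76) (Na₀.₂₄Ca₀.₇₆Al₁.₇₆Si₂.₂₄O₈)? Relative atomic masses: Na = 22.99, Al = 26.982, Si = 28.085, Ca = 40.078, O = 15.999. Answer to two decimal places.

M(Na₀.₂₄Ca₀.₇₆Al₁.₇₆Si₂.₂₄O₈) = 274.368 g/mol; M(Al2O3) = 101.961 g/mol.
Moles Al2O3 per formula unit = 1.76 Al ÷ 2 = 0.8800.
Al2O3 fraction = (0.8800 × 101.961) / 274.368 = 89.726/274.368 = 0.3270.

32.70 wt%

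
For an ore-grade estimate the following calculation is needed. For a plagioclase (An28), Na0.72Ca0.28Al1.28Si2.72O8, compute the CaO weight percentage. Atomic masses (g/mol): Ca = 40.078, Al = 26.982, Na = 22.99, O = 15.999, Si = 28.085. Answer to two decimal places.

Formula mass = 266.695 g/mol.
0.28 Ca → 0.2800 mol CaO per formula unit; M(CaO) = 56.077, so CaO mass = 15.702 g.
15.702/266.695 × 100 = 5.89 wt%.

5.89 wt%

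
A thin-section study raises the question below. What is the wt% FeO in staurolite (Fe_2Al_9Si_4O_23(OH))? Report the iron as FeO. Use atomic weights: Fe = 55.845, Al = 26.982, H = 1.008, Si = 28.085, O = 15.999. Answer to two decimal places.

16.87 wt%

Molar mass of Fe_2Al_9Si_4O_23(OH) = 2·55.845 + 9·26.982 + 4·28.085 + 24·15.999 + 1·1.008 = 851.852 g/mol.
Each formula unit contains 2 Fe, equivalent to 2/1 = 2.0000 mol FeO.
M(FeO) = 1×55.845 + 1×15.999 = 71.844 g/mol.
Mass of FeO per formula unit = 2.0000 × 71.844 = 143.688 g.
FeO wt% = 143.688 / 851.852 × 100 = 16.87%.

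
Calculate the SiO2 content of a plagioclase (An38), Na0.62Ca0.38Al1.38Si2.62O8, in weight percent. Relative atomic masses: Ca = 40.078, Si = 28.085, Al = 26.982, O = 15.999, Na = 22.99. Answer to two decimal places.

58.67 wt%

Formula mass = 268.293 g/mol.
2.62 Si → 2.6200 mol SiO2 per formula unit; M(SiO2) = 60.083, so SiO2 mass = 157.417 g.
157.417/268.293 × 100 = 58.67 wt%.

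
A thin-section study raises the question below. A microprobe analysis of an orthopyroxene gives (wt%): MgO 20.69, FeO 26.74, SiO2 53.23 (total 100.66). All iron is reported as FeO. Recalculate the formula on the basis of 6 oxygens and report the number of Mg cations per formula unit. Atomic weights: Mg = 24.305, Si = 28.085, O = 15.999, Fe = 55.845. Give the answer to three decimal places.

1.159 Mg apfu

MgO (M=40.304): mol = 0.51335; Mg = 0.51335, O = 0.51335.
FeO (M=71.844): mol = 0.37220; Fe = 0.37220, O = 0.37220.
SiO2 (M=60.083): mol = 0.88594; Si = 0.88594, O = 1.77188.
ΣO = 2.65743; factor = 6/ΣO = 2.25782.
Mg apfu = 0.51335 × 2.25782 = 1.159.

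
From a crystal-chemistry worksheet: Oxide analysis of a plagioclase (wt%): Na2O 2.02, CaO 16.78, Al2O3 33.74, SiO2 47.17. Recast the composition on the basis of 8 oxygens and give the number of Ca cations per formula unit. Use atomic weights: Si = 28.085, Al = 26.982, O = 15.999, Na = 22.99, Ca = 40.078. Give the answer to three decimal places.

0.827 Ca apfu

Na2O (M=61.979): mol = 0.03259; Na = 0.06518, O = 0.03259.
CaO (M=56.077): mol = 0.29923; Ca = 0.29923, O = 0.29923.
Al2O3 (M=101.961): mol = 0.33091; Al = 0.66182, O = 0.99273.
SiO2 (M=60.083): mol = 0.78508; Si = 0.78508, O = 1.57016.
ΣO = 2.89471; factor = 8/ΣO = 2.76366.
Ca apfu = 0.29923 × 2.76366 = 0.827.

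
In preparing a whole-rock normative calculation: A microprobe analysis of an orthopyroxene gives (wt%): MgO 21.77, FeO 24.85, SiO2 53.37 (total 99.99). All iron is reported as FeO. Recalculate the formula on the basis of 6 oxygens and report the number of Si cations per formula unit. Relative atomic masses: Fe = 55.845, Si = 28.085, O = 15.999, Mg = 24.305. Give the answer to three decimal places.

2.002 Si apfu

MgO (M=40.304): mol = 0.54014; Mg = 0.54014, O = 0.54014.
FeO (M=71.844): mol = 0.34589; Fe = 0.34589, O = 0.34589.
SiO2 (M=60.083): mol = 0.88827; Si = 0.88827, O = 1.77654.
ΣO = 2.66257; factor = 6/ΣO = 2.25346.
Si apfu = 0.88827 × 2.25346 = 2.002.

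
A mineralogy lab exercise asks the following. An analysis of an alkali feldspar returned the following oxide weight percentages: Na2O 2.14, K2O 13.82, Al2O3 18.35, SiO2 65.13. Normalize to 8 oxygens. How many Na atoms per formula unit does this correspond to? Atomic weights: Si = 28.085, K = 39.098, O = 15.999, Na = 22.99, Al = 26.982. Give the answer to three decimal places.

2.14 wt% Na2O ÷ 61.979 g/mol = 0.03453 mol, giving 0.06906 Na and 0.03453 O.
13.82 wt% K2O ÷ 94.195 g/mol = 0.14672 mol, giving 0.29344 K and 0.14672 O.
18.35 wt% Al2O3 ÷ 101.961 g/mol = 0.17997 mol, giving 0.35994 Al and 0.53991 O.
65.13 wt% SiO2 ÷ 60.083 g/mol = 1.08400 mol, giving 1.08400 Si and 2.16800 O.
Oxygen sums to 2.88916; scaling by 8/2.88916 = 2.76897 puts the formula on 8 O.
Na: 0.06906 × 2.76897 = 0.191 atoms per formula unit.

0.191 Na apfu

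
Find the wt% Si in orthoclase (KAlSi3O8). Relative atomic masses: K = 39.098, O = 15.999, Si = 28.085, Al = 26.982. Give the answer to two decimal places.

30.27 wt%

Formula mass = 1*39.098 + 1*26.982 + 3*28.085 + 8*15.999 = 278.327 g/mol, of which 84.255 g is Si.
So Si makes up 84.255/278.327 = 0.3027 of the mass, i.e. 30.27%.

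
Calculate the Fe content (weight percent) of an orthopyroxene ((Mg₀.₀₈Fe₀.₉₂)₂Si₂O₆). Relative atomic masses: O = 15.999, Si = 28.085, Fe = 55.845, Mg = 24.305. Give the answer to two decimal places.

Molar mass of (Mg₀.₀₈Fe₀.₉₂)₂Si₂O₆: 0.16*24.305 + 1.84*55.845 + 2*28.085 + 6*15.999 = 258.808 g/mol.
Mass of Fe per formula unit: 1.84 × 55.845 = 102.755 g.
Weight fraction Fe = 102.755 / 258.808 = 0.3970.

39.70 weight percent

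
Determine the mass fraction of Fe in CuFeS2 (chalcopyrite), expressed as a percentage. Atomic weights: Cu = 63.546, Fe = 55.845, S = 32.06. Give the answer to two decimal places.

30.43 weight percent

Formula mass = 1*63.546 + 1*55.845 + 2*32.06 = 183.511 g/mol, of which 55.845 g is Fe.
So Fe makes up 55.845/183.511 = 0.3043 of the mass, i.e. 30.43%.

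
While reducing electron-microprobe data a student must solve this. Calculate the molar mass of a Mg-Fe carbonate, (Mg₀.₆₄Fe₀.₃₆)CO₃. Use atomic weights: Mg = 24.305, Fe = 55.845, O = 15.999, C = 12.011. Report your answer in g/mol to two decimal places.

M = 0.64·24.305 + 0.36·55.845 + 1·12.011 + 3·15.999

95.67 g/mol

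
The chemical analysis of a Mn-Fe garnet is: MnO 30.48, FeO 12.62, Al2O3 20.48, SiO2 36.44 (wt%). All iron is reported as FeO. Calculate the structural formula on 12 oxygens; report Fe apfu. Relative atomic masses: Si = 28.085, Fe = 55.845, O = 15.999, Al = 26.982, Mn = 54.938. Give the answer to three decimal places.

30.48 wt% MnO ÷ 70.937 g/mol = 0.42968 mol, giving 0.42968 Mn and 0.42968 O.
12.62 wt% FeO ÷ 71.844 g/mol = 0.17566 mol, giving 0.17566 Fe and 0.17566 O.
20.48 wt% Al2O3 ÷ 101.961 g/mol = 0.20086 mol, giving 0.40172 Al and 0.60258 O.
36.44 wt% SiO2 ÷ 60.083 g/mol = 0.60649 mol, giving 0.60649 Si and 1.21298 O.
Oxygen sums to 2.42090; scaling by 12/2.42090 = 4.95683 puts the formula on 12 O.
Fe: 0.17566 × 4.95683 = 0.871 atoms per formula unit.

0.871 Fe apfu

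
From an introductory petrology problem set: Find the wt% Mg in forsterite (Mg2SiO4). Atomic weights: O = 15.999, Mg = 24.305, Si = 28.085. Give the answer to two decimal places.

M(Mg2SiO4) = 140.691 g/mol.
Mg contributes 2 × 24.305 = 48.610 g per mole.
48.610/140.691 = 0.3455 → 34.55%.

34.55 weight percent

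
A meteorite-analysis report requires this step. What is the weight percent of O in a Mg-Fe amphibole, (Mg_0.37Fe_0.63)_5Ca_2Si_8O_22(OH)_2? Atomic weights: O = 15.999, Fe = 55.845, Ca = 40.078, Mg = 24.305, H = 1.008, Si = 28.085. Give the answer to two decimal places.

42.12 weight percent

Formula mass = 1.85*24.305 + 3.15*55.845 + 2*40.078 + 8*28.085 + 24*15.999 + 2*1.008 = 911.704 g/mol, of which 383.976 g is O.
So O makes up 383.976/911.704 = 0.4212 of the mass, i.e. 42.12%.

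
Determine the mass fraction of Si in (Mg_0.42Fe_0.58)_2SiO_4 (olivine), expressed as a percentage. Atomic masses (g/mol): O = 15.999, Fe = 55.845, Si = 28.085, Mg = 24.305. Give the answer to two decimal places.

15.84 weight percent

M((Mg_0.42Fe_0.58)_2SiO_4) = 177.277 g/mol.
Si contributes 1 × 28.085 = 28.085 g per mole.
28.085/177.277 = 0.1584 → 15.84%.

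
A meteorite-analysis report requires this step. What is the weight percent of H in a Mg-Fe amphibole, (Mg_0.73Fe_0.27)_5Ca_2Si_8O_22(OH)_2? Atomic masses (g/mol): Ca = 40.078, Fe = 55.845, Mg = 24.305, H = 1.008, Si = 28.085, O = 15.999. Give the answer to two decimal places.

M((Mg_0.73Fe_0.27)_5Ca_2Si_8O_22(OH)_2) = 854.932 g/mol.
H contributes 2 × 1.008 = 2.016 g per mole.
2.016/854.932 = 0.0024 → 0.24%.

0.24 wt%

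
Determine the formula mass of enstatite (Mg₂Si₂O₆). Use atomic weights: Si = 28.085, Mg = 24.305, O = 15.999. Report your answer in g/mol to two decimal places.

The formula mass is the sum 2(24.305) + 2(28.085) + 6(15.999).

200.77 g/mol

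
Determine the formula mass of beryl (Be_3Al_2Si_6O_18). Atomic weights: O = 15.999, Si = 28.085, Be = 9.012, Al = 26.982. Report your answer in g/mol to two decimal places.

537.49 g/mol

Be: 3 × 9.012 = 27.0360
Al: 2 × 26.982 = 53.9640
Si: 6 × 28.085 = 168.5100
O: 18 × 15.999 = 287.9820
Summing the contributions gives the formula mass.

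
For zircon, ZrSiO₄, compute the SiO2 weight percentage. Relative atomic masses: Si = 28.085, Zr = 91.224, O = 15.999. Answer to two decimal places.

M(ZrSiO₄) = 183.305 g/mol; M(SiO2) = 60.083 g/mol.
Moles SiO2 per formula unit = 1 Si ÷ 1 = 1.0000.
SiO2 fraction = (1.0000 × 60.083) / 183.305 = 60.083/183.305 = 0.3278.

32.78 wt%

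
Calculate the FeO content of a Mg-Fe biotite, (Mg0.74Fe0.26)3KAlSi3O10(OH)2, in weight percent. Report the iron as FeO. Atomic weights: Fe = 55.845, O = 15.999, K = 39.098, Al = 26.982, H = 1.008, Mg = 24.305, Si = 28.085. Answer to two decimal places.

12.68 wt%

Molar mass of (Mg0.74Fe0.26)3KAlSi3O10(OH)2 = 2.22*24.305 + 0.78*55.845 + 1*39.098 + 1*26.982 + 3*28.085 + 12*15.999 + 2*1.008 = 441.855 g/mol.
Each formula unit contains 0.78 Fe, equivalent to 0.78/1 = 0.7800 mol FeO.
M(FeO) = 1×55.845 + 1×15.999 = 71.844 g/mol.
Mass of FeO per formula unit = 0.7800 × 71.844 = 56.038 g.
FeO wt% = 56.038 / 441.855 × 100 = 12.68%.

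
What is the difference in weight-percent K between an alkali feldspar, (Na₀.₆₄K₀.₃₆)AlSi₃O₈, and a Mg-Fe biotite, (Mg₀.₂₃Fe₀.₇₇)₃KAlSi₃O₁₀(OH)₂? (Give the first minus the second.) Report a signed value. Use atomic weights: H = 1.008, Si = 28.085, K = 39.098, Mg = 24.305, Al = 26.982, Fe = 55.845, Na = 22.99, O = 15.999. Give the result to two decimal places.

-2.73 percentage points

M((Na₀.₆₄K₀.₃₆)AlSi₃O₈) = 268.018 g/mol, so wt% K = 14.075/268.018 × 100 = 5.25%.
M((Mg₀.₂₃Fe₀.₇₇)₃KAlSi₃O₁₀(OH)₂) = 490.111 g/mol, so wt% K = 39.098/490.111 × 100 = 7.98%.
5.25 − 7.98 = -2.73 pp.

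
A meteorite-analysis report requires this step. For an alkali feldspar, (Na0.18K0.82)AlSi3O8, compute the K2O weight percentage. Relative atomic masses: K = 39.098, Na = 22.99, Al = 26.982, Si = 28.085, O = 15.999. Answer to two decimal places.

14.02 wt%

M((Na0.18K0.82)AlSi3O8) = 275.428 g/mol; M(K2O) = 94.195 g/mol.
Moles K2O per formula unit = 0.82 K ÷ 2 = 0.4100.
K2O fraction = (0.4100 × 94.195) / 275.428 = 38.620/275.428 = 0.1402.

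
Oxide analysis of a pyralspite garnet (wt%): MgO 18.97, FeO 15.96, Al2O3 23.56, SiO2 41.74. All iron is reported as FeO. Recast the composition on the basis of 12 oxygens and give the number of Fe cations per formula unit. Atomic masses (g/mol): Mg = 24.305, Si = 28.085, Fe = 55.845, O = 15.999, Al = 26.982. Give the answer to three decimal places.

0.960 Fe apfu

MgO: 18.97/40.304 = 0.47067 mol → 0.47067 mol Mg, 0.47067 mol O.
FeO: 15.96/71.844 = 0.22215 mol → 0.22215 mol Fe, 0.22215 mol O.
Al2O3: 23.56/101.961 = 0.23107 mol → 0.46214 mol Al, 0.69321 mol O.
SiO2: 41.74/60.083 = 0.69471 mol → 0.69471 mol Si, 1.38942 mol O.
Total oxygen = 2.77545 mol. Normalization factor = 12/2.77545 = 4.32362.
Fe per 12 O = 0.22215 × 4.32362 = 0.960.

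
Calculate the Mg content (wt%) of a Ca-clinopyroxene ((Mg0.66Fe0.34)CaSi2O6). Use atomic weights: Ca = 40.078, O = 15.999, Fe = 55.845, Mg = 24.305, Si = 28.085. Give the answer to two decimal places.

M((Mg0.66Fe0.34)CaSi2O6) = 227.271 g/mol.
Mg contributes 0.66 × 24.305 = 16.041 g per mole.
16.041/227.271 = 0.0706 → 7.06%.

7.06 wt%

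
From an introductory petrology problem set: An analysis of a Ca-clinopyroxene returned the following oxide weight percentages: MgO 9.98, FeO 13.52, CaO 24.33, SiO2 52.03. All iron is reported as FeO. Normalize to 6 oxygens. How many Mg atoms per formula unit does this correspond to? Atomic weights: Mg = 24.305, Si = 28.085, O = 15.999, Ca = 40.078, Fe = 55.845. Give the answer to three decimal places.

0.571 Mg apfu

MgO (M=40.304): mol = 0.24762; Mg = 0.24762, O = 0.24762.
FeO (M=71.844): mol = 0.18819; Fe = 0.18819, O = 0.18819.
CaO (M=56.077): mol = 0.43387; Ca = 0.43387, O = 0.43387.
SiO2 (M=60.083): mol = 0.86597; Si = 0.86597, O = 1.73194.
ΣO = 2.60162; factor = 6/ΣO = 2.30626.
Mg apfu = 0.24762 × 2.30626 = 0.571.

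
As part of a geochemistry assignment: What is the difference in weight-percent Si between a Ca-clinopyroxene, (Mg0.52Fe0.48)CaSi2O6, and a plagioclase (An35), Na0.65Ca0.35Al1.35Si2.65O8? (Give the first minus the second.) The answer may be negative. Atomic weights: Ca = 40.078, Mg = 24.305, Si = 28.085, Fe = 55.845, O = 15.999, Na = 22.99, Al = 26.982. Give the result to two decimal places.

Si in (Mg0.52Fe0.48)CaSi2O6: molar mass 231.686 g/mol; 2×28.085 = 56.170 g → 24.24 wt%.
Si in Na0.65Ca0.35Al1.35Si2.65O8: molar mass 267.814 g/mol; 2.65×28.085 = 74.425 g → 27.79 wt%.
Difference = 24.24 − 27.79 = -3.55 percentage points.

-3.55 percentage points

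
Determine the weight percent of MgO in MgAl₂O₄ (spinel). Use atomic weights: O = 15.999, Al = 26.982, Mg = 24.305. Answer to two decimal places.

28.33 wt%

M(MgAl₂O₄) = 142.265 g/mol; M(MgO) = 40.304 g/mol.
Moles MgO per formula unit = 1 Mg ÷ 1 = 1.0000.
MgO fraction = (1.0000 × 40.304) / 142.265 = 40.304/142.265 = 0.2833.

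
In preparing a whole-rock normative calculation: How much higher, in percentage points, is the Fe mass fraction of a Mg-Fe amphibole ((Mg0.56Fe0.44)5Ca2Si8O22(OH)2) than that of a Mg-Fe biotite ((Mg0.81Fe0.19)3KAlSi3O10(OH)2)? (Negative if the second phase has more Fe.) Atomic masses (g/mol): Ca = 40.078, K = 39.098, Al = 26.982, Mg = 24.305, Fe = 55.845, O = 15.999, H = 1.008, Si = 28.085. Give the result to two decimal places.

Fe in (Mg0.56Fe0.44)5Ca2Si8O22(OH)2: molar mass 881.741 g/mol; 2.20×55.845 = 122.859 g → 13.93 wt%.
Fe in (Mg0.81Fe0.19)3KAlSi3O10(OH)2: molar mass 435.232 g/mol; 0.57×55.845 = 31.832 g → 7.31 wt%.
Difference = 13.93 − 7.31 = 6.62 percentage points.

6.62 percentage points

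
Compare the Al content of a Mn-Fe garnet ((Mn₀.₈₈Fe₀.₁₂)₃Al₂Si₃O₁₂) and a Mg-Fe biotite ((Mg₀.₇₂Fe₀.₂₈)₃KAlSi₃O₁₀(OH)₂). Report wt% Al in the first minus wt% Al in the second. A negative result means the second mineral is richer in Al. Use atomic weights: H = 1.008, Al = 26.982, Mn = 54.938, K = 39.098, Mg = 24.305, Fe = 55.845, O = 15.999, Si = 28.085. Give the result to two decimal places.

4.81 percentage points

First mineral: 53.964 g Al in 495.348 g formula = 10.89 wt% Al.
Second mineral: 26.982 g Al in 443.748 g formula = 6.08 wt% Al.
10.89% − 6.08% gives a difference of 4.81 percentage points.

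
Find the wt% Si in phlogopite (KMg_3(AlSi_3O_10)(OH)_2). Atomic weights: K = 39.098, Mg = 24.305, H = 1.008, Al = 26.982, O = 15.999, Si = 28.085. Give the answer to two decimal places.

Formula mass = 1·39.098 + 3·24.305 + 1·26.982 + 3·28.085 + 12·15.999 + 2·1.008 = 417.254 g/mol, of which 84.255 g is Si.
So Si makes up 84.255/417.254 = 0.2019 of the mass, i.e. 20.19%.

20.19 mass %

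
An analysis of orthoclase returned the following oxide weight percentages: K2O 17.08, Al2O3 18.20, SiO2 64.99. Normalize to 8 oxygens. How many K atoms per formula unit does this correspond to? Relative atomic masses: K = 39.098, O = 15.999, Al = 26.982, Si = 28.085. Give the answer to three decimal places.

17.08 wt% K2O ÷ 94.195 g/mol = 0.18133 mol, giving 0.36266 K and 0.18133 O.
18.20 wt% Al2O3 ÷ 101.961 g/mol = 0.17850 mol, giving 0.35700 Al and 0.53550 O.
64.99 wt% SiO2 ÷ 60.083 g/mol = 1.08167 mol, giving 1.08167 Si and 2.16334 O.
Oxygen sums to 2.88017; scaling by 8/2.88017 = 2.77761 puts the formula on 8 O.
K: 0.36266 × 2.77761 = 1.007 atoms per formula unit.

1.007 K apfu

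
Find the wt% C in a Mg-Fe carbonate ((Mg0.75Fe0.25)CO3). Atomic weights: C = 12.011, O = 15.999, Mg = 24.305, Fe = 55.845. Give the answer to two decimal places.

M((Mg0.75Fe0.25)CO3) = 92.198 g/mol.
C contributes 1 × 12.011 = 12.011 g per mole.
12.011/92.198 = 0.1303 → 13.03%.

13.03 weight percent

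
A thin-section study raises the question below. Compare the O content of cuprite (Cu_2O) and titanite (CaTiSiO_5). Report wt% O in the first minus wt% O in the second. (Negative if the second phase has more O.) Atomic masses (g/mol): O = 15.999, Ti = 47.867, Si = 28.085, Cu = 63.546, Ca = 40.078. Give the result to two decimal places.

O in Cu_2O: molar mass 143.091 g/mol; 1×15.999 = 15.999 g → 11.18 wt%.
O in CaTiSiO_5: molar mass 196.025 g/mol; 5×15.999 = 79.995 g → 40.81 wt%.
Difference = 11.18 − 40.81 = -29.63 percentage points.

-29.63 percentage points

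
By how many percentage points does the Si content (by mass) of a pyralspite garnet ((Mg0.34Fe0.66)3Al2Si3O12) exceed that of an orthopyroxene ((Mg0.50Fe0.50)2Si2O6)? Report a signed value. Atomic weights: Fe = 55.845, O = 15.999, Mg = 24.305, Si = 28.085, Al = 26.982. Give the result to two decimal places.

First mineral: 84.255 g Si in 465.571 g formula = 18.10 wt% Si.
Second mineral: 56.170 g Si in 232.314 g formula = 24.18 wt% Si.
18.10% − 24.18% gives a difference of -6.08 percentage points.

-6.08 percentage points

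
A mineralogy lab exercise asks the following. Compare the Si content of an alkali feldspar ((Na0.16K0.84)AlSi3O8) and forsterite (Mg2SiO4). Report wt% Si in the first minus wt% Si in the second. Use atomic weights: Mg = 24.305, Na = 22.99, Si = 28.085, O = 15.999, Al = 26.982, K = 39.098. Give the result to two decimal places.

Si in (Na0.16K0.84)AlSi3O8: molar mass 275.750 g/mol; 3×28.085 = 84.255 g → 30.55 wt%.
Si in Mg2SiO4: molar mass 140.691 g/mol; 1×28.085 = 28.085 g → 19.96 wt%.
Difference = 30.55 − 19.96 = 10.59 percentage points.

10.59 percentage points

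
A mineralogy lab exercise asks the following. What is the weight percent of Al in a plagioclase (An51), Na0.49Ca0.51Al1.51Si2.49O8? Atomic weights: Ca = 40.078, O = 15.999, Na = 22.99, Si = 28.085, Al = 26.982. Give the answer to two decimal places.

Molar mass of Na0.49Ca0.51Al1.51Si2.49O8: 0.49*22.99 + 0.51*40.078 + 1.51*26.982 + 2.49*28.085 + 8*15.999 = 270.371 g/mol.
Mass of Al per formula unit: 1.51 × 26.982 = 40.743 g.
Weight fraction Al = 40.743 / 270.371 = 0.1507.

15.07 wt%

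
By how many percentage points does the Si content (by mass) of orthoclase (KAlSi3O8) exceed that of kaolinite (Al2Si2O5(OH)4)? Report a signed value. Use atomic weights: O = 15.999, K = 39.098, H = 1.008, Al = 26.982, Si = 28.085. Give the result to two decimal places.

First mineral: 84.255 g Si in 278.327 g formula = 30.27 wt% Si.
Second mineral: 56.170 g Si in 258.157 g formula = 21.76 wt% Si.
30.27% − 21.76% gives a difference of 8.51 percentage points.

8.51 percentage points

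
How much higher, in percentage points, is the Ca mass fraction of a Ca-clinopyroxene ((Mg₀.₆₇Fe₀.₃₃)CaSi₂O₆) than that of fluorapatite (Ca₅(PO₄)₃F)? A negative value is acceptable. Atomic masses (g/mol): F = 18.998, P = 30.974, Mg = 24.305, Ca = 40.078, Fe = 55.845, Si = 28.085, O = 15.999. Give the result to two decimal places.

Ca in (Mg₀.₆₇Fe₀.₃₃)CaSi₂O₆: molar mass 226.955 g/mol; 1×40.078 = 40.078 g → 17.66 wt%.
Ca in Ca₅(PO₄)₃F: molar mass 504.298 g/mol; 5×40.078 = 200.390 g → 39.74 wt%.
Difference = 17.66 − 39.74 = -22.08 percentage points.

-22.08 percentage points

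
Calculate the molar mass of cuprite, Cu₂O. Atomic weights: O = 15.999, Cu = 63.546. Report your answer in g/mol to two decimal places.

143.09 g/mol

Cu: 2 × 63.546 = 127.0920
O: 1 × 15.999 = 15.9990
Summing the contributions gives the formula mass.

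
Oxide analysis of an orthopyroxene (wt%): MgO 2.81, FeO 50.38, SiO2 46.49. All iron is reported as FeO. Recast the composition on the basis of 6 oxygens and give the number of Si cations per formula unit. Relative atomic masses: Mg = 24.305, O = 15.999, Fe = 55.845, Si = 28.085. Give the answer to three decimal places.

2.002 Si apfu

MgO: 2.81/40.304 = 0.06972 mol → 0.06972 mol Mg, 0.06972 mol O.
FeO: 50.38/71.844 = 0.70124 mol → 0.70124 mol Fe, 0.70124 mol O.
SiO2: 46.49/60.083 = 0.77376 mol → 0.77376 mol Si, 1.54752 mol O.
Total oxygen = 2.31848 mol. Normalization factor = 6/2.31848 = 2.58790.
Si per 6 O = 0.77376 × 2.58790 = 2.002.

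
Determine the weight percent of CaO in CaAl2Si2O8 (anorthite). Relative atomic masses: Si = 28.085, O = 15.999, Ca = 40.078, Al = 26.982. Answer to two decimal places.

20.16 wt%

Molar mass of CaAl2Si2O8 = 1×40.078 + 2×26.982 + 2×28.085 + 8×15.999 = 278.204 g/mol.
Each formula unit contains 1 Ca, equivalent to 1/1 = 1.0000 mol CaO.
M(CaO) = 1×40.078 + 1×15.999 = 56.077 g/mol.
Mass of CaO per formula unit = 1.0000 × 56.077 = 56.077 g.
CaO wt% = 56.077 / 278.204 × 100 = 20.16%.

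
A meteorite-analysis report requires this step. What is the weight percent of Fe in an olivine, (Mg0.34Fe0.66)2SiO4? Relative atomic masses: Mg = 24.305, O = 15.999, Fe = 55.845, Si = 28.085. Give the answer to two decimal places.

Molar mass of (Mg0.34Fe0.66)2SiO4: 0.68×24.305 + 1.32×55.845 + 1×28.085 + 4×15.999 = 182.324 g/mol.
Mass of Fe per formula unit: 1.32 × 55.845 = 73.715 g.
Weight fraction Fe = 73.715 / 182.324 = 0.4043.

40.43 weight percent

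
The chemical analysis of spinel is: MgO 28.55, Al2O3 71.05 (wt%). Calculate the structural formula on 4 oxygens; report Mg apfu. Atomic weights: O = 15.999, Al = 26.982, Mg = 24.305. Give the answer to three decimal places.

MgO: 28.55/40.304 = 0.70837 mol → 0.70837 mol Mg, 0.70837 mol O.
Al2O3: 71.05/101.961 = 0.69684 mol → 1.39368 mol Al, 2.09052 mol O.
Total oxygen = 2.79889 mol. Normalization factor = 4/2.79889 = 1.42914.
Mg per 4 O = 0.70837 × 1.42914 = 1.012.

1.012 Mg apfu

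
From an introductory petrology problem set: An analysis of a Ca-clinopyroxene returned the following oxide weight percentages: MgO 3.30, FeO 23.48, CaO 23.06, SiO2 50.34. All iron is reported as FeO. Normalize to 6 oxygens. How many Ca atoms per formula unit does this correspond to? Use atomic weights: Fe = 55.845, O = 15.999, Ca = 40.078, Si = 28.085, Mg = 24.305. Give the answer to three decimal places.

0.989 Ca apfu

3.30 wt% MgO ÷ 40.304 g/mol = 0.08188 mol, giving 0.08188 Mg and 0.08188 O.
23.48 wt% FeO ÷ 71.844 g/mol = 0.32682 mol, giving 0.32682 Fe and 0.32682 O.
23.06 wt% CaO ÷ 56.077 g/mol = 0.41122 mol, giving 0.41122 Ca and 0.41122 O.
50.34 wt% SiO2 ÷ 60.083 g/mol = 0.83784 mol, giving 0.83784 Si and 1.67568 O.
Oxygen sums to 2.49560; scaling by 6/2.49560 = 2.40423 puts the formula on 6 O.
Ca: 0.41122 × 2.40423 = 0.989 atoms per formula unit.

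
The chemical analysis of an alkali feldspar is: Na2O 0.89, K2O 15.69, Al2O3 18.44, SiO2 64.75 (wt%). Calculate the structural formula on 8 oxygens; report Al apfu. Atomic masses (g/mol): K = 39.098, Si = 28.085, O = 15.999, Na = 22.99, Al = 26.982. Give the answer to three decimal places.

1.005 Al apfu

0.89 wt% Na2O ÷ 61.979 g/mol = 0.01436 mol, giving 0.02872 Na and 0.01436 O.
15.69 wt% K2O ÷ 94.195 g/mol = 0.16657 mol, giving 0.33314 K and 0.16657 O.
18.44 wt% Al2O3 ÷ 101.961 g/mol = 0.18085 mol, giving 0.36170 Al and 0.54255 O.
64.75 wt% SiO2 ÷ 60.083 g/mol = 1.07768 mol, giving 1.07768 Si and 2.15536 O.
Oxygen sums to 2.87884; scaling by 8/2.87884 = 2.77890 puts the formula on 8 O.
Al: 0.36170 × 2.77890 = 1.005 atoms per formula unit.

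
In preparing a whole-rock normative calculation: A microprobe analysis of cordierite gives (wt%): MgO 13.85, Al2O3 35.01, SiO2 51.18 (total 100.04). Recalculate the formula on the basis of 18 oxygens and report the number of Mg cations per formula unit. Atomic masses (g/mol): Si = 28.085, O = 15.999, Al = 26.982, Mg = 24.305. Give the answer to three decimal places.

2.010 Mg apfu

13.85 wt% MgO ÷ 40.304 g/mol = 0.34364 mol, giving 0.34364 Mg and 0.34364 O.
35.01 wt% Al2O3 ÷ 101.961 g/mol = 0.34337 mol, giving 0.68674 Al and 1.03011 O.
51.18 wt% SiO2 ÷ 60.083 g/mol = 0.85182 mol, giving 0.85182 Si and 1.70364 O.
Oxygen sums to 3.07739; scaling by 18/3.07739 = 5.84911 puts the formula on 18 O.
Mg: 0.34364 × 5.84911 = 2.010 atoms per formula unit.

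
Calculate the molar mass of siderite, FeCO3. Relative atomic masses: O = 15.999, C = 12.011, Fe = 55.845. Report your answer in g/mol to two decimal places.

115.85 g/mol

M = 1·55.845 + 1·12.011 + 3·15.999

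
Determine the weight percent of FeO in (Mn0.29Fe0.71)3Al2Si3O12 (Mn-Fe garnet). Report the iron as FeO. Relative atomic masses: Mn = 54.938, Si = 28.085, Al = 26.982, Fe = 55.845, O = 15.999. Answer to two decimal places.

30.79 wt%

Molar mass of (Mn0.29Fe0.71)3Al2Si3O12 = 0.87·54.938 + 2.13·55.845 + 2·26.982 + 3·28.085 + 12·15.999 = 496.953 g/mol.
Each formula unit contains 2.13 Fe, equivalent to 2.13/1 = 2.1300 mol FeO.
M(FeO) = 1×55.845 + 1×15.999 = 71.844 g/mol.
Mass of FeO per formula unit = 2.1300 × 71.844 = 153.028 g.
FeO wt% = 153.028 / 496.953 × 100 = 30.79%.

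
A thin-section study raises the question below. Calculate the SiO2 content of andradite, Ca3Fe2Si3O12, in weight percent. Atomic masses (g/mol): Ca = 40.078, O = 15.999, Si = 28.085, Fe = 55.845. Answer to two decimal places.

35.47 wt%

Molar mass of Ca3Fe2Si3O12 = 3·40.078 + 2·55.845 + 3·28.085 + 12·15.999 = 508.167 g/mol.
Each formula unit contains 3 Si, equivalent to 3/1 = 3.0000 mol SiO2.
M(SiO2) = 1×28.085 + 2×15.999 = 60.083 g/mol.
Mass of SiO2 per formula unit = 3.0000 × 60.083 = 180.249 g.
SiO2 wt% = 180.249 / 508.167 × 100 = 35.47%.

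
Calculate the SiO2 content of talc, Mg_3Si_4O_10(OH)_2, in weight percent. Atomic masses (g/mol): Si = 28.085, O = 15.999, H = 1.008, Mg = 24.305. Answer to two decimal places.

Molar mass of Mg_3Si_4O_10(OH)_2 = 3×24.305 + 4×28.085 + 12×15.999 + 2×1.008 = 379.259 g/mol.
Each formula unit contains 4 Si, equivalent to 4/1 = 4.0000 mol SiO2.
M(SiO2) = 1×28.085 + 2×15.999 = 60.083 g/mol.
Mass of SiO2 per formula unit = 4.0000 × 60.083 = 240.332 g.
SiO2 wt% = 240.332 / 379.259 × 100 = 63.37%.

63.37 wt%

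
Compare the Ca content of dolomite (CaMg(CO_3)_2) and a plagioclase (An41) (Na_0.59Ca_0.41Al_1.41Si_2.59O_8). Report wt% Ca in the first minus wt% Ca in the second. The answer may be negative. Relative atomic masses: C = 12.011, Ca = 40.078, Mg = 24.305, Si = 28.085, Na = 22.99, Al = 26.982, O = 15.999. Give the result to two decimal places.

M(CaMg(CO_3)_2) = 184.399 g/mol, so wt% Ca = 40.078/184.399 × 100 = 21.73%.
M(Na_0.59Ca_0.41Al_1.41Si_2.59O_8) = 268.773 g/mol, so wt% Ca = 16.432/268.773 × 100 = 6.11%.
21.73 − 6.11 = 15.62 pp.

15.62 percentage points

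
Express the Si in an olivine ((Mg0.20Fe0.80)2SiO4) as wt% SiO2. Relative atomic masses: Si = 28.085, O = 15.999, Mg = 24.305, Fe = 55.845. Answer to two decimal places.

31.43 wt%

Molar mass of (Mg0.20Fe0.80)2SiO4 = 0.40*24.305 + 1.60*55.845 + 1*28.085 + 4*15.999 = 191.155 g/mol.
Each formula unit contains 1 Si, equivalent to 1/1 = 1.0000 mol SiO2.
M(SiO2) = 1×28.085 + 2×15.999 = 60.083 g/mol.
Mass of SiO2 per formula unit = 1.0000 × 60.083 = 60.083 g.
SiO2 wt% = 60.083 / 191.155 × 100 = 31.43%.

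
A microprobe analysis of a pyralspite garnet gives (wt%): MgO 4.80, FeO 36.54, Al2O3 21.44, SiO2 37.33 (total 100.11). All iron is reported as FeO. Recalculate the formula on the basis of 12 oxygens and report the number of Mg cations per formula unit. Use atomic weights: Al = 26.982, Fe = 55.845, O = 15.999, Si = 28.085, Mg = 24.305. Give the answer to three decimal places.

0.571 Mg apfu

MgO: 4.80/40.304 = 0.11909 mol → 0.11909 mol Mg, 0.11909 mol O.
FeO: 36.54/71.844 = 0.50860 mol → 0.50860 mol Fe, 0.50860 mol O.
Al2O3: 21.44/101.961 = 0.21028 mol → 0.42056 mol Al, 0.63084 mol O.
SiO2: 37.33/60.083 = 0.62131 mol → 0.62131 mol Si, 1.24262 mol O.
Total oxygen = 2.50115 mol. Normalization factor = 12/2.50115 = 4.79779.
Mg per 12 O = 0.11909 × 4.79779 = 0.571.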